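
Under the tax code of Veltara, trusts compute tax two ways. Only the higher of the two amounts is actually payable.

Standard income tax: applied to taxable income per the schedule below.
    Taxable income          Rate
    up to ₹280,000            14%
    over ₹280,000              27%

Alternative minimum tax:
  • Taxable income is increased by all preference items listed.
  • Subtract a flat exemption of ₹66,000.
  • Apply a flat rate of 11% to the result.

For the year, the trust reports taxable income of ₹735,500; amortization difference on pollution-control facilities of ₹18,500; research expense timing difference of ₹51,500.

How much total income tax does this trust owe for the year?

₹162,185

Alternative minimum tax:
  Adjusted income: ₹735,500 + ₹18,500 + ₹51,500 = ₹805,500
  Less exemption ₹66,000 → base ₹739,500
  ₹739,500 × 11% = ₹81,345

Standard income tax:
  ₹280,000 × 14% = ₹39,200
  ₹455,500 × 27% = ₹122,985
  → ₹162,185

₹162,185 > ₹81,345, so the standard income tax governs.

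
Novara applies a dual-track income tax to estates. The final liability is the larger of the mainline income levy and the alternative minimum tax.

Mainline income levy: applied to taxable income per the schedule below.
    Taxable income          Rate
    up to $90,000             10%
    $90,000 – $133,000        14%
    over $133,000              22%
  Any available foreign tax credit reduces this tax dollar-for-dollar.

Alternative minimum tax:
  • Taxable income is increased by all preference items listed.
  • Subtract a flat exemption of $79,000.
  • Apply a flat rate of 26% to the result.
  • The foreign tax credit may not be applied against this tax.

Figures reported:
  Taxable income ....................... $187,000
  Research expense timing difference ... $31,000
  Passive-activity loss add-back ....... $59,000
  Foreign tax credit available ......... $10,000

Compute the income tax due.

Mainline income levy:
  $90,000 × 10% = $9,000
  $43,000 × 14% = $6,020
  $54,000 × 22% = $11,880
  → $26,900
  Less foreign tax credit $10,000 → $16,900

Alternative minimum tax:
  Adjusted income: $187,000 + $31,000 + $59,000 = $277,000
  Less exemption $79,000 → base $198,000
  $198,000 × 26% = $51,480

$51,480 > $16,900, so the alternative minimum tax is the binding amount.

$51,480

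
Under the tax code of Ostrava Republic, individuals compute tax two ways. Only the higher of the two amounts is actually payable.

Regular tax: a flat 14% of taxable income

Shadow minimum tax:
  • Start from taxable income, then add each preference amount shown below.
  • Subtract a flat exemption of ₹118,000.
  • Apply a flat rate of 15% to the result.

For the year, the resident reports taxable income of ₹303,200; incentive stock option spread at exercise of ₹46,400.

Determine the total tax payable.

₹42,448

Regular tax:
  ₹303,200 × 14% = ₹42,448

Shadow minimum tax:
  Adjusted income: ₹303,200 + ₹46,400 = ₹349,600
  Less exemption ₹118,000 → base ₹231,600
  ₹231,600 × 15% = ₹34,740

₹42,448 > ₹34,740, so the regular tax governs.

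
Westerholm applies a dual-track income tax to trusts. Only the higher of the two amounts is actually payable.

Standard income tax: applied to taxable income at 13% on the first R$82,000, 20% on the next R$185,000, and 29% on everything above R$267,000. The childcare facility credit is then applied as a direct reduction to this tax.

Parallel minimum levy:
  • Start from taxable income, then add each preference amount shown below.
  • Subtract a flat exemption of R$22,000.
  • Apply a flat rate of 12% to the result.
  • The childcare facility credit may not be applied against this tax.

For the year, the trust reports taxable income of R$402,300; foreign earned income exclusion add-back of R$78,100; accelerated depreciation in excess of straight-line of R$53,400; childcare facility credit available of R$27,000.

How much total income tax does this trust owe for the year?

R$61,416

Parallel minimum levy:
  Adjusted income: R$402,300 + R$78,100 + R$53,400 = R$533,800
  Less exemption R$22,000 → base R$511,800
  R$511,800 × 12% = R$61,416

Standard income tax:
  R$82,000 × 13% = R$10,660
  R$185,000 × 20% = R$37,000
  R$135,300 × 29% = R$39,237
  → R$86,897
  Less childcare facility credit R$27,000 → R$59,897

R$61,416 > R$59,897, so the parallel minimum levy is the binding amount.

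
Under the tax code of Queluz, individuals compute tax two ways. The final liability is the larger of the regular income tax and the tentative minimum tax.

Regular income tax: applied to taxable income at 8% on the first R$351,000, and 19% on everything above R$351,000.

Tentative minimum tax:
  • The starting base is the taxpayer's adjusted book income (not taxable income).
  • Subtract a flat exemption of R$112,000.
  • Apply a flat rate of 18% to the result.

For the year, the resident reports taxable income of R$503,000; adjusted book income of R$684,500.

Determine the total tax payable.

R$103,050

Regular income tax:
  R$351,000 × 8% = R$28,080
  R$152,000 × 19% = R$28,880
  → R$56,960

Tentative minimum tax:
  Base (adjusted book income): R$684,500
  Less exemption R$112,000 → base R$572,500
  R$572,500 × 18% = R$103,050

R$103,050 > R$56,960, so the tentative minimum tax is the binding amount.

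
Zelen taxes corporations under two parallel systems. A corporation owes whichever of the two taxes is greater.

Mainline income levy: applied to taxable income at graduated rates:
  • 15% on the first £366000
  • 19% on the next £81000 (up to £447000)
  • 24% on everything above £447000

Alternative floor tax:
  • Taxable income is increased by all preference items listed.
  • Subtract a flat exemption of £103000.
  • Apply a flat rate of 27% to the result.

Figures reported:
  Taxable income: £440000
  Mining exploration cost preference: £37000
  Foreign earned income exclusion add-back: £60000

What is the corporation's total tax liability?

Alternative floor tax:
  Adjusted income: £440000 + £37000 + £60000 = £537000
  Less exemption £103000 → base £434000
  £434000 × 27% = £117180

Mainline income levy:
  £366000 × 15% = £54900
  £74000 × 19% = £14060
  → £68960

£117180 > £68960, so the alternative floor tax is the binding amount.

£117180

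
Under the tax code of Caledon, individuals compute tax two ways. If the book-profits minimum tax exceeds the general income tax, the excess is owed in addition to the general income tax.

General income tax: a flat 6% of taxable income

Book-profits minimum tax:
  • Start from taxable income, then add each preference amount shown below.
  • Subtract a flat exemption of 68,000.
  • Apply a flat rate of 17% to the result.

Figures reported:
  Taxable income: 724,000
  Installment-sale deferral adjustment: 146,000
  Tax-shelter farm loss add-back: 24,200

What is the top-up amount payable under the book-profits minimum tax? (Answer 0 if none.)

Book-profits minimum tax:
  Adjusted income: 724,000 + 146,000 + 24,200 = 894,200
  Less exemption 68,000 → base 826,200
  826,200 × 17% = 140,454

General income tax:
  724,000 × 6% = 43,440

Excess of book-profits minimum tax over general income tax: 140,454 − 43,440 = 97,014.

97,014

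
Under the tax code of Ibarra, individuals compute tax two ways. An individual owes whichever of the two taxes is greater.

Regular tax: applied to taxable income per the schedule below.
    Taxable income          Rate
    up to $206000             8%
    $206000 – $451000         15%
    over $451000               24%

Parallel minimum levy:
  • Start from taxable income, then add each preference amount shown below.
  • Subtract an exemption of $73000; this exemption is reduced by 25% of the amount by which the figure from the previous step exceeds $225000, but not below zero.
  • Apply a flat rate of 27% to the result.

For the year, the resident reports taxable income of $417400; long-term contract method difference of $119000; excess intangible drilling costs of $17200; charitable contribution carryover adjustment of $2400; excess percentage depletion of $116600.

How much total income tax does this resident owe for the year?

$181602

Regular tax:
  $206000 × 8% = $16480
  $211400 × 15% = $31710
  → $48190

Parallel minimum levy:
  Adjusted income: $417400 + $119000 + $17200 + $2400 + $116600 = $672600
  Exemption: 25% × ($672600 − $225000) = $111900 ≥ $73000, so the exemption is fully phased out
  Base: $672600 − $0 = $672600
  $672600 × 27% = $181602

$181602 > $48190, so the parallel minimum levy is the binding amount.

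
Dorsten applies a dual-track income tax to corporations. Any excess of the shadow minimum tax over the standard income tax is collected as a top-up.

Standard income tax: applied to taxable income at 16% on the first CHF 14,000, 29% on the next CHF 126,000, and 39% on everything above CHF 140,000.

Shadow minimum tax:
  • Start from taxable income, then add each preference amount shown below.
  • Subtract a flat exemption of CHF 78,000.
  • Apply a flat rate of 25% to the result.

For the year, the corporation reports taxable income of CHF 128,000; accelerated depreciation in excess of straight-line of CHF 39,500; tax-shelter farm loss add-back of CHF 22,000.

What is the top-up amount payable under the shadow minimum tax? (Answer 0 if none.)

CHF 0

Standard income tax:
  CHF 14,000 × 16% = CHF 2,240
  CHF 114,000 × 29% = CHF 33,060
  → CHF 35,300

Shadow minimum tax:
  Adjusted income: CHF 128,000 + CHF 39,500 + CHF 22,000 = CHF 189,500
  Less exemption CHF 78,000 → base CHF 111,500
  CHF 111,500 × 25% = CHF 27,875

CHF 27,875 ≤ CHF 35,300, so no add-on is due.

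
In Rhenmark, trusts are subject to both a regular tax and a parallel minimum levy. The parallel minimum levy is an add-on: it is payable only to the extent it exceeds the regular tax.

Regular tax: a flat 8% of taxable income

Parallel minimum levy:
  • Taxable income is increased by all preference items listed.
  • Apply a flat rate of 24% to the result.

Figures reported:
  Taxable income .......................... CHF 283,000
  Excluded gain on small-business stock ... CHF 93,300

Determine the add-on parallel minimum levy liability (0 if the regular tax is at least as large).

Parallel minimum levy:
  Adjusted income: CHF 283,000 + CHF 93,300 = CHF 376,300
  CHF 376,300 × 24% = CHF 90,312

Regular tax:
  CHF 283,000 × 8% = CHF 22,640

Excess of parallel minimum levy over regular tax: CHF 90,312 − CHF 22,640 = CHF 67,672.

CHF 67,672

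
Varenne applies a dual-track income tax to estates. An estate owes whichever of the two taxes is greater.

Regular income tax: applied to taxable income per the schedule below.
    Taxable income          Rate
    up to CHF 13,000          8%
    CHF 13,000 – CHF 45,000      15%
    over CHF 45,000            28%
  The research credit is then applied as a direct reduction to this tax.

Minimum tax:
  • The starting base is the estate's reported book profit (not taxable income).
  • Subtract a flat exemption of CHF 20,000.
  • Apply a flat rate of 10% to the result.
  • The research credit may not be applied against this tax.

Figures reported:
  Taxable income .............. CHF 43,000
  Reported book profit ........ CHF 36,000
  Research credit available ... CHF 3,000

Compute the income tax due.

Minimum tax:
  Base (reported book profit): CHF 36,000
  Less exemption CHF 20,000 → base CHF 16,000
  CHF 16,000 × 10% = CHF 1,600

Regular income tax:
  CHF 13,000 × 8% = CHF 1,040
  CHF 30,000 × 15% = CHF 4,500
  → CHF 5,540
  Less research credit CHF 3,000 → CHF 2,540

CHF 2,540 > CHF 1,600, so the regular income tax governs.

CHF 2,540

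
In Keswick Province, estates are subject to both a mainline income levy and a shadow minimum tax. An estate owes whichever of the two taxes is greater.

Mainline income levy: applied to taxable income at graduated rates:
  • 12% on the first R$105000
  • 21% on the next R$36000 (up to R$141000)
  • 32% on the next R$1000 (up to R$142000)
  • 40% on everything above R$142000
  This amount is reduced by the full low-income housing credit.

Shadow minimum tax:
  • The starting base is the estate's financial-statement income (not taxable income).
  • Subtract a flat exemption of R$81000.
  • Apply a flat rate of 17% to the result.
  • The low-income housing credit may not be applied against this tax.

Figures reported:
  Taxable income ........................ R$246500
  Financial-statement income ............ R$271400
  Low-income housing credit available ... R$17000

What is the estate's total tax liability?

R$45280

Shadow minimum tax:
  Base (financial-statement income): R$271400
  Less exemption R$81000 → base R$190400
  R$190400 × 17% = R$32368

Mainline income levy:
  R$105000 × 12% = R$12600
  R$36000 × 21% = R$7560
  R$1000 × 32% = R$320
  R$104500 × 40% = R$41800
  → R$62280
  Less low-income housing credit R$17000 → R$45280

R$45280 > R$32368, so the mainline income levy governs.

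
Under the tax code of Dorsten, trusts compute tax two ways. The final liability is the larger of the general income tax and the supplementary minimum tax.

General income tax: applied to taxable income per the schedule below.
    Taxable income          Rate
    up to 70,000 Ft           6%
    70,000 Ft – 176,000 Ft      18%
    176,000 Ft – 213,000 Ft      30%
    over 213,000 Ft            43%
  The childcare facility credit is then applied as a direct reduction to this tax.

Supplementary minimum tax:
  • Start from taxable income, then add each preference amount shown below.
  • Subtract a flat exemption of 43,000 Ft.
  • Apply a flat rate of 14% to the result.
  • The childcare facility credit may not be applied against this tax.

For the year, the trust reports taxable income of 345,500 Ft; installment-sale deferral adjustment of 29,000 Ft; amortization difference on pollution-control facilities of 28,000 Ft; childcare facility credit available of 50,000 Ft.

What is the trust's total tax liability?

50,330 Ft

Supplementary minimum tax:
  Adjusted income: 345,500 Ft + 29,000 Ft + 28,000 Ft = 402,500 Ft
  Less exemption 43,000 Ft → base 359,500 Ft
  359,500 Ft × 14% = 50,330 Ft

General income tax:
  70,000 Ft × 6% = 4,200 Ft
  106,000 Ft × 18% = 19,080 Ft
  37,000 Ft × 30% = 11,100 Ft
  132,500 Ft × 43% = 56,975 Ft
  → 91,355 Ft
  Less childcare facility credit 50,000 Ft → 41,355 Ft

50,330 Ft > 41,355 Ft, so the supplementary minimum tax is the binding amount.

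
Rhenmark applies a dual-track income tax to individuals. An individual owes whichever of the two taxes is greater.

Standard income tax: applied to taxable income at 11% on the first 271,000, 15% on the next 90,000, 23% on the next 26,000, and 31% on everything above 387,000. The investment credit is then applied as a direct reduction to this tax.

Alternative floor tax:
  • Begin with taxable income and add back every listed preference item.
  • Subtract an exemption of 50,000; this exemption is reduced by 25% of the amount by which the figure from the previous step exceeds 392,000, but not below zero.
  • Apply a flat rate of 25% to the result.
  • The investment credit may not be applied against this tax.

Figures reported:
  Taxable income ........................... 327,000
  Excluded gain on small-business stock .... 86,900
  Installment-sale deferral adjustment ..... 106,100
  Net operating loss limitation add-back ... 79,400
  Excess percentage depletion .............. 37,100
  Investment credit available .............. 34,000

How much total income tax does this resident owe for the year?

Standard income tax:
  271,000 × 11% = 29,810
  56,000 × 15% = 8,400
  → 38,210
  Less investment credit 34,000 → 4,210

Alternative floor tax:
  Adjusted income: 327,000 + 86,900 + 106,100 + 79,400 + 37,100 = 636,500
  Exemption: 25% × (636,500 − 392,000) = 61,125 ≥ 50,000, so the exemption is fully phased out
  Base: 636,500 − 0 = 636,500
  636,500 × 25% = 159,125

159,125 > 4,210, so the alternative floor tax is the binding amount.

159,125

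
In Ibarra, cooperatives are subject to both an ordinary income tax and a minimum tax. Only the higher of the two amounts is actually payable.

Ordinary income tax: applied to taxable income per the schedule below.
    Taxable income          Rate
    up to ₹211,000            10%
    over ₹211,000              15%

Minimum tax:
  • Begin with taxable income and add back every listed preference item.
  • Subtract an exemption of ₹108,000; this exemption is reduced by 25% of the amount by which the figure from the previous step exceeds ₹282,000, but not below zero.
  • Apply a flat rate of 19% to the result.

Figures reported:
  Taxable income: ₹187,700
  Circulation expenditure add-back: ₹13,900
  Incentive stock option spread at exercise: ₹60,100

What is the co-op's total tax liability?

Minimum tax:
  Adjusted income: ₹187,700 + ₹13,900 + ₹60,100 = ₹261,700
  Exemption: ₹261,700 ≤ ₹282,000, so full ₹108,000 applies
  Base: ₹261,700 − ₹108,000 = ₹153,700
  ₹153,700 × 19% = ₹29,203

Ordinary income tax:
  ₹187,700 × 10% = ₹18,770

₹29,203 > ₹18,770, so the minimum tax is the binding amount.

₹29,203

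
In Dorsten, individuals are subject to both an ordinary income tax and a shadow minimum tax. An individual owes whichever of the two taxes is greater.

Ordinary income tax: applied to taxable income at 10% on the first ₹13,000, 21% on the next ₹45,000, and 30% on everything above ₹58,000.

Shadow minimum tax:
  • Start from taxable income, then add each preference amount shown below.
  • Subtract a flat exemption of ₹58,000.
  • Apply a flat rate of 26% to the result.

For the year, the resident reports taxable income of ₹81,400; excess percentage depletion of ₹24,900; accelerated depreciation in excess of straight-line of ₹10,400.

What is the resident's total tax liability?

₹17,770

Ordinary income tax:
  ₹13,000 × 10% = ₹1,300
  ₹45,000 × 21% = ₹9,450
  ₹23,400 × 30% = ₹7,020
  → ₹17,770

Shadow minimum tax:
  Adjusted income: ₹81,400 + ₹24,900 + ₹10,400 = ₹116,700
  Less exemption ₹58,000 → base ₹58,700
  ₹58,700 × 26% = ₹15,262

₹17,770 > ₹15,262, so the ordinary income tax governs.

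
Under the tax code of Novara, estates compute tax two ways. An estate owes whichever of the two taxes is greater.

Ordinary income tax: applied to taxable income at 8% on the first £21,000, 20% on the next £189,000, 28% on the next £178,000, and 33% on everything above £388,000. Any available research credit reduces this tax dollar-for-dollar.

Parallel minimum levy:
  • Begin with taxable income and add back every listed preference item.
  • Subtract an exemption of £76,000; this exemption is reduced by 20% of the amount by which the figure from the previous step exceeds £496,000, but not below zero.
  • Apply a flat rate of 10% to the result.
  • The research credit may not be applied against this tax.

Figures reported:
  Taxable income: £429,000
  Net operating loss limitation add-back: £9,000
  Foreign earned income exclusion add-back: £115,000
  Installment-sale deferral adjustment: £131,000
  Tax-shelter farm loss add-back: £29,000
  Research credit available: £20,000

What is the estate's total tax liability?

Parallel minimum levy:
  Adjusted income: £429,000 + £9,000 + £115,000 + £131,000 + £29,000 = £713,000
  Exemption: £76,000 − 20% × (£713,000 − £496,000) = £76,000 − £43,400 = £32,600
  Base: £713,000 − £32,600 = £680,400
  £680,400 × 10% = £68,040

Ordinary income tax:
  £21,000 × 8% = £1,680
  £189,000 × 20% = £37,800
  £178,000 × 28% = £49,840
  £41,000 × 33% = £13,530
  → £102,850
  Less research credit £20,000 → £82,850

£82,850 > £68,040, so the ordinary income tax governs.

£82,850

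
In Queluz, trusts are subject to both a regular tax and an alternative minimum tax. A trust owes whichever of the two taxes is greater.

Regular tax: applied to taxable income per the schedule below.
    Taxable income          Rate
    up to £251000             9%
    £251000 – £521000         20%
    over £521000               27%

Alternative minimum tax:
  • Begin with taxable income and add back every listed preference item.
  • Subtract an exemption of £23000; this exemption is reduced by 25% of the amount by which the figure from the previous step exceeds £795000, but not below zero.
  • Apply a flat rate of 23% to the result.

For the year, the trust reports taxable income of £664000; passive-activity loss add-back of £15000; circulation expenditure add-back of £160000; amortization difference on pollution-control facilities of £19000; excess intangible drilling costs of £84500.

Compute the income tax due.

£216775

Regular tax:
  £251000 × 9% = £22590
  £270000 × 20% = £54000
  £143000 × 27% = £38610
  → £115200

Alternative minimum tax:
  Adjusted income: £664000 + £15000 + £160000 + £19000 + £84500 = £942500
  Exemption: 25% × (£942500 − £795000) = £36875 ≥ £23000, so the exemption is fully phased out
  Base: £942500 − £0 = £942500
  £942500 × 23% = £216775

£216775 > £115200, so the alternative minimum tax is the binding amount.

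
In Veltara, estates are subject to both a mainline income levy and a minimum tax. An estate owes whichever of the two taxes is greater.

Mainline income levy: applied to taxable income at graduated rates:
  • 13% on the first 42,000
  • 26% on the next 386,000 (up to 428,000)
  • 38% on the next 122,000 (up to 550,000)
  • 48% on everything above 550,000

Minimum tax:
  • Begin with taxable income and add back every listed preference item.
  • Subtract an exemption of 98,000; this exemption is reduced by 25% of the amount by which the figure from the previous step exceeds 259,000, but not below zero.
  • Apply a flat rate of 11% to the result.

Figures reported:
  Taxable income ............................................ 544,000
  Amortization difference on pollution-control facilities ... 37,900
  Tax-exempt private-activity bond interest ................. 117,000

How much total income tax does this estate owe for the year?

Mainline income levy:
  42,000 × 13% = 5,460
  386,000 × 26% = 100,360
  116,000 × 38% = 44,080
  → 149,900

Minimum tax:
  Adjusted income: 544,000 + 37,900 + 117,000 = 698,900
  Exemption: 25% × (698,900 − 259,000) = 109,975 ≥ 98,000, so the exemption is fully phased out
  Base: 698,900 − 0 = 698,900
  698,900 × 11% = 76,879

149,900 > 76,879, so the mainline income levy governs.

149,900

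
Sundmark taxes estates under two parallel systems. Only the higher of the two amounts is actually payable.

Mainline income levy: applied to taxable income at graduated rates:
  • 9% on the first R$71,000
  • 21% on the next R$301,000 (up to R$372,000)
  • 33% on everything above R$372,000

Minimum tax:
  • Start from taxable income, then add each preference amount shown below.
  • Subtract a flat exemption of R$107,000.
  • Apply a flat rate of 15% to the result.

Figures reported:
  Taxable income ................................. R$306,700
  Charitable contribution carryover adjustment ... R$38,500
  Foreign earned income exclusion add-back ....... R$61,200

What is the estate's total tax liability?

Mainline income levy:
  R$71,000 × 9% = R$6,390
  R$235,700 × 21% = R$49,497
  → R$55,887

Minimum tax:
  Adjusted income: R$306,700 + R$38,500 + R$61,200 = R$406,400
  Less exemption R$107,000 → base R$299,400
  R$299,400 × 15% = R$44,910

R$55,887 > R$44,910, so the mainline income levy governs.

R$55,887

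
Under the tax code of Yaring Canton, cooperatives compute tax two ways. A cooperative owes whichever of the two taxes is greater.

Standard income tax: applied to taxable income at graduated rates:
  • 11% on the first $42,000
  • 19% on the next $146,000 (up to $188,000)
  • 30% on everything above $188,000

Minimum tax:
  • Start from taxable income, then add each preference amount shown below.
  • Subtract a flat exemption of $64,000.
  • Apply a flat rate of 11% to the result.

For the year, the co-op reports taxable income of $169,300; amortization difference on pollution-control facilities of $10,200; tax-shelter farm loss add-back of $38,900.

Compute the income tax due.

$28,807

Standard income tax:
  $42,000 × 11% = $4,620
  $127,300 × 19% = $24,187
  → $28,807

Minimum tax:
  Adjusted income: $169,300 + $10,200 + $38,900 = $218,400
  Less exemption $64,000 → base $154,400
  $154,400 × 11% = $16,984

$28,807 > $16,984, so the standard income tax governs.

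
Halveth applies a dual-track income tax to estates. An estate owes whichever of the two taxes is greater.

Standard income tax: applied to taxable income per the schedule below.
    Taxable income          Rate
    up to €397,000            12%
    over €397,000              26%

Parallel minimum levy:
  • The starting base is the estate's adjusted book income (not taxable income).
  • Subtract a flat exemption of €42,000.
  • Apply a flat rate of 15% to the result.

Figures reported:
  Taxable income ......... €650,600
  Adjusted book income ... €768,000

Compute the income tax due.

Parallel minimum levy:
  Base (adjusted book income): €768,000
  Less exemption €42,000 → base €726,000
  €726,000 × 15% = €108,900

Standard income tax:
  €397,000 × 12% = €47,640
  €253,600 × 26% = €65,936
  → €113,576

€113,576 > €108,900, so the standard income tax governs.

€113,576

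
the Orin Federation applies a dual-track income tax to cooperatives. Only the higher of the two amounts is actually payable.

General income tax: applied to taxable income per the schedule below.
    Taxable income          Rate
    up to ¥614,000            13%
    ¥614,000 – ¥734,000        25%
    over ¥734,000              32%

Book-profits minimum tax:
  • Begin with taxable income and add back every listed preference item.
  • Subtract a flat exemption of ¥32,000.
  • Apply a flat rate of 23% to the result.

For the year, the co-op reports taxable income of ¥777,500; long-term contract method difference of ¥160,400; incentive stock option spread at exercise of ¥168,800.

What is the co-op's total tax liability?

¥247,181

General income tax:
  ¥614,000 × 13% = ¥79,820
  ¥120,000 × 25% = ¥30,000
  ¥43,500 × 32% = ¥13,920
  → ¥123,740

Book-profits minimum tax:
  Adjusted income: ¥777,500 + ¥160,400 + ¥168,800 = ¥1,106,700
  Less exemption ¥32,000 → base ¥1,074,700
  ¥1,074,700 × 23% = ¥247,181

¥247,181 > ¥123,740, so the book-profits minimum tax is the binding amount.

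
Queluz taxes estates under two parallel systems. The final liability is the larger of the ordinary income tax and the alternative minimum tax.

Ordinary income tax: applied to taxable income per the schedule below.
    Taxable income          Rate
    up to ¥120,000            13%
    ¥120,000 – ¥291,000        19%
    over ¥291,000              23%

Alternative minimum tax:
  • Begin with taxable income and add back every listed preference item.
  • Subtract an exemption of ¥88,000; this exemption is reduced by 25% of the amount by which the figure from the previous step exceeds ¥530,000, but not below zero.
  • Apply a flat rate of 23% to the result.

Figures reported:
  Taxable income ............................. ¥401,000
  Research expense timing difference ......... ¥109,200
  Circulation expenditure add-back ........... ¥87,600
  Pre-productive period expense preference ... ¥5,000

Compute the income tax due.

Alternative minimum tax:
  Adjusted income: ¥401,000 + ¥109,200 + ¥87,600 + ¥5,000 = ¥602,800
  Exemption: ¥88,000 − 25% × (¥602,800 − ¥530,000) = ¥88,000 − ¥18,200 = ¥69,800
  Base: ¥602,800 − ¥69,800 = ¥533,000
  ¥533,000 × 23% = ¥122,590

Ordinary income tax:
  ¥120,000 × 13% = ¥15,600
  ¥171,000 × 19% = ¥32,490
  ¥110,000 × 23% = ¥25,300
  → ¥73,390

¥122,590 > ¥73,390, so the alternative minimum tax is the binding amount.

¥122,590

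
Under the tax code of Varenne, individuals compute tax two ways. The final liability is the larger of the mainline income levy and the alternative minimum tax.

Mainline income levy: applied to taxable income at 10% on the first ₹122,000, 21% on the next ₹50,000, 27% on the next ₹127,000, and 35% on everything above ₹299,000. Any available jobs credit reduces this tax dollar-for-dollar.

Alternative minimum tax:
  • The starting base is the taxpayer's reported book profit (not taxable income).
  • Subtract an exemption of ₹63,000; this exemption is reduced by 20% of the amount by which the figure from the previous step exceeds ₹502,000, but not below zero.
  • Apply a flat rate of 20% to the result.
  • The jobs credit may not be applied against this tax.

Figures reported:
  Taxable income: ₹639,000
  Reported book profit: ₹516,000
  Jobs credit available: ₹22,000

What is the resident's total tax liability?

Mainline income levy:
  ₹122,000 × 10% = ₹12,200
  ₹50,000 × 21% = ₹10,500
  ₹127,000 × 27% = ₹34,290
  ₹340,000 × 35% = ₹119,000
  → ₹175,990
  Less jobs credit ₹22,000 → ₹153,990

Alternative minimum tax:
  Base (reported book profit): ₹516,000
  Exemption: ₹63,000 − 20% × (₹516,000 − ₹502,000) = ₹63,000 − ₹2,800 = ₹60,200
  Base: ₹516,000 − ₹60,200 = ₹455,800
  ₹455,800 × 20% = ₹91,160

₹153,990 > ₹91,160, so the mainline income levy governs.

₹153,990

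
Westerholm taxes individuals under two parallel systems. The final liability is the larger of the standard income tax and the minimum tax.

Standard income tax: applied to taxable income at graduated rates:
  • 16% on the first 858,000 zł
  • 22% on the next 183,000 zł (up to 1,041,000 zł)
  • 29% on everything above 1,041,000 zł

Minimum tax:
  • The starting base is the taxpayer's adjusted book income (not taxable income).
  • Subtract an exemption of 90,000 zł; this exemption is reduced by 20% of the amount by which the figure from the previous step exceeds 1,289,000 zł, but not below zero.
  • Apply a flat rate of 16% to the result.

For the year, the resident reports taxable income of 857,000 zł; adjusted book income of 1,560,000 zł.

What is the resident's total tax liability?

243,872 zł

Standard income tax:
  857,000 zł × 16% = 137,120 zł

Minimum tax:
  Base (adjusted book income): 1,560,000 zł
  Exemption: 90,000 zł − 20% × (1,560,000 zł − 1,289,000 zł) = 90,000 zł − 54,200 zł = 35,800 zł
  Base: 1,560,000 zł − 35,800 zł = 1,524,200 zł
  1,524,200 zł × 16% = 243,872 zł

243,872 zł > 137,120 zł, so the minimum tax is the binding amount.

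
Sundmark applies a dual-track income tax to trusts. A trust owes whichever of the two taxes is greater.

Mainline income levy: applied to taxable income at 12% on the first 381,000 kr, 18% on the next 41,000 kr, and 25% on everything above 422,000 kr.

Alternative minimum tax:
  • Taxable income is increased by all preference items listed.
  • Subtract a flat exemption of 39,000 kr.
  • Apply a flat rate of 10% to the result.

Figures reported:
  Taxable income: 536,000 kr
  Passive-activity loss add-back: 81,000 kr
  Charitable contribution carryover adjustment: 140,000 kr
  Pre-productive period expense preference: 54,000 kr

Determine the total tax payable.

Alternative minimum tax:
  Adjusted income: 536,000 kr + 81,000 kr + 140,000 kr + 54,000 kr = 811,000 kr
  Less exemption 39,000 kr → base 772,000 kr
  772,000 kr × 10% = 77,200 kr

Mainline income levy:
  381,000 kr × 12% = 45,720 kr
  41,000 kr × 18% = 7,380 kr
  114,000 kr × 25% = 28,500 kr
  → 81,600 kr

81,600 kr > 77,200 kr, so the mainline income levy governs.

81,600 kr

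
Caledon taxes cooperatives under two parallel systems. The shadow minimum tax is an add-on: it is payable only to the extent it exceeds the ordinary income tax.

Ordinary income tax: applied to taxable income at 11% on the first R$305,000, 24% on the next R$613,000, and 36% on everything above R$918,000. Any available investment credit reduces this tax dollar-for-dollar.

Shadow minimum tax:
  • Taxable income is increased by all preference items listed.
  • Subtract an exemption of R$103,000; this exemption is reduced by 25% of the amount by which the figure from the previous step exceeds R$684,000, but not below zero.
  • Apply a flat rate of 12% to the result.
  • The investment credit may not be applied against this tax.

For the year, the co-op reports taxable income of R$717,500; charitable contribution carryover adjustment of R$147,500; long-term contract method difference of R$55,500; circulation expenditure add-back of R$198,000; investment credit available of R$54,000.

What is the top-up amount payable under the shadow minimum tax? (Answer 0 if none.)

Shadow minimum tax:
  Adjusted income: R$717,500 + R$147,500 + R$55,500 + R$198,000 = R$1,118,500
  Exemption: 25% × (R$1,118,500 − R$684,000) = R$108,625 ≥ R$103,000, so the exemption is fully phased out
  Base: R$1,118,500 − R$0 = R$1,118,500
  R$1,118,500 × 12% = R$134,220

Ordinary income tax:
  R$305,000 × 11% = R$33,550
  R$412,500 × 24% = R$99,000
  → R$132,550
  Less investment credit R$54,000 → R$78,550

Excess of shadow minimum tax over ordinary income tax: R$134,220 − R$78,550 = R$55,670.

R$55,670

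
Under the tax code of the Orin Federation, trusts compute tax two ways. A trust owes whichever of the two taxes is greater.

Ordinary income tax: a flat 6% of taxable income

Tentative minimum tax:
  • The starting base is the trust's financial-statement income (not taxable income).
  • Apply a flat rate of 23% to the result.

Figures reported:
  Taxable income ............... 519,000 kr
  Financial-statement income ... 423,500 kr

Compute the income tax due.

Tentative minimum tax:
  Base (financial-statement income): 423,500 kr
  423,500 kr × 23% = 97,405 kr

Ordinary income tax:
  519,000 kr × 6% = 31,140 kr

97,405 kr > 31,140 kr, so the tentative minimum tax is the binding amount.

97,405 kr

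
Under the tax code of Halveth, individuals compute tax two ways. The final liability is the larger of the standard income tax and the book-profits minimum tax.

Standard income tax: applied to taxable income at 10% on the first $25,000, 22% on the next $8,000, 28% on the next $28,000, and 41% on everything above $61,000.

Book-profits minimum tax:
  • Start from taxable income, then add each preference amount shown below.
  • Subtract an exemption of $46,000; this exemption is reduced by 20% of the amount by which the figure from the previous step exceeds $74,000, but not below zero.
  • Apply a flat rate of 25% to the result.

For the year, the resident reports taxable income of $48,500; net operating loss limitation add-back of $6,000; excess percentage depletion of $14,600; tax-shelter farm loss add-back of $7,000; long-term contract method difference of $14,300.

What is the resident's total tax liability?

$11,920

Standard income tax:
  $25,000 × 10% = $2,500
  $8,000 × 22% = $1,760
  $15,500 × 28% = $4,340
  → $8,600

Book-profits minimum tax:
  Adjusted income: $48,500 + $6,000 + $14,600 + $7,000 + $14,300 = $90,400
  Exemption: $46,000 − 20% × ($90,400 − $74,000) = $46,000 − $3,280 = $42,720
  Base: $90,400 − $42,720 = $47,680
  $47,680 × 25% = $11,920

$11,920 > $8,600, so the book-profits minimum tax is the binding amount.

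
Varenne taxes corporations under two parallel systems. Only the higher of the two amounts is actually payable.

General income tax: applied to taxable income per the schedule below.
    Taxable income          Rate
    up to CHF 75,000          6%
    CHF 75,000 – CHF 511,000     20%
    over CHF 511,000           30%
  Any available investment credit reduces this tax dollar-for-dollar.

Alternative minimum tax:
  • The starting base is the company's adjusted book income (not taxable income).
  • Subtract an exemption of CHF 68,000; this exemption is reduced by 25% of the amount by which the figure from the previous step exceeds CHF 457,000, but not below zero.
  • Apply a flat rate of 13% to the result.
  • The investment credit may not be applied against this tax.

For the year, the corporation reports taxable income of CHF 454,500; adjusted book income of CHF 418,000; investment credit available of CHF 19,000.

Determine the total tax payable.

General income tax:
  CHF 75,000 × 6% = CHF 4,500
  CHF 379,500 × 20% = CHF 75,900
  → CHF 80,400
  Less investment credit CHF 19,000 → CHF 61,400

Alternative minimum tax:
  Base (adjusted book income): CHF 418,000
  Exemption: CHF 418,000 ≤ CHF 457,000, so full CHF 68,000 applies
  Base: CHF 418,000 − CHF 68,000 = CHF 350,000
  CHF 350,000 × 13% = CHF 45,500

CHF 61,400 > CHF 45,500, so the general income tax governs.

CHF 61,400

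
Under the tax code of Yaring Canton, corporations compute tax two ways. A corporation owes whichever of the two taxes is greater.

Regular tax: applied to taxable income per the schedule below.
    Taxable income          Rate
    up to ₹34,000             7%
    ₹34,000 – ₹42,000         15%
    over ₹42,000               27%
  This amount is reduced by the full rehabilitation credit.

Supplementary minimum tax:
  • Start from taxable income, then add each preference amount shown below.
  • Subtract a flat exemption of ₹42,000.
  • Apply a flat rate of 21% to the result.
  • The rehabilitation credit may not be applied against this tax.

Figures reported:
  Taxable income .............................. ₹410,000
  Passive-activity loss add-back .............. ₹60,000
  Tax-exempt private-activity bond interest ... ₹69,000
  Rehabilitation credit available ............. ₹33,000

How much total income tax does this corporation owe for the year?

Regular tax:
  ₹34,000 × 7% = ₹2,380
  ₹8,000 × 15% = ₹1,200
  ₹368,000 × 27% = ₹99,360
  → ₹102,940
  Less rehabilitation credit ₹33,000 → ₹69,940

Supplementary minimum tax:
  Adjusted income: ₹410,000 + ₹60,000 + ₹69,000 = ₹539,000
  Less exemption ₹42,000 → base ₹497,000
  ₹497,000 × 21% = ₹104,370

₹104,370 > ₹69,940, so the supplementary minimum tax is the binding amount.

₹104,370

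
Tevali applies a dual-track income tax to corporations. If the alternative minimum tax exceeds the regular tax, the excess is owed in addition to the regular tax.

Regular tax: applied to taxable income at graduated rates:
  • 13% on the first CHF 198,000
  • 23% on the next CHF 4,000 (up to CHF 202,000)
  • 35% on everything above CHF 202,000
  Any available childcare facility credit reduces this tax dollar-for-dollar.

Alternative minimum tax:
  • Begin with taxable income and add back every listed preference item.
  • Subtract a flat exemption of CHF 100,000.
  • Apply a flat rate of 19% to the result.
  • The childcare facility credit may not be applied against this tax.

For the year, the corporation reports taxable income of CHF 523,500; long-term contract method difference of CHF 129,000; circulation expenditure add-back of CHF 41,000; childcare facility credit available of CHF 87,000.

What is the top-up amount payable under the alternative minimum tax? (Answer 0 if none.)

Regular tax:
  CHF 198,000 × 13% = CHF 25,740
  CHF 4,000 × 23% = CHF 920
  CHF 321,500 × 35% = CHF 112,525
  → CHF 139,185
  Less childcare facility credit CHF 87,000 → CHF 52,185

Alternative minimum tax:
  Adjusted income: CHF 523,500 + CHF 129,000 + CHF 41,000 = CHF 693,500
  Less exemption CHF 100,000 → base CHF 593,500
  CHF 593,500 × 19% = CHF 112,765

Excess of alternative minimum tax over regular tax: CHF 112,765 − CHF 52,185 = CHF 60,580.

CHF 60,580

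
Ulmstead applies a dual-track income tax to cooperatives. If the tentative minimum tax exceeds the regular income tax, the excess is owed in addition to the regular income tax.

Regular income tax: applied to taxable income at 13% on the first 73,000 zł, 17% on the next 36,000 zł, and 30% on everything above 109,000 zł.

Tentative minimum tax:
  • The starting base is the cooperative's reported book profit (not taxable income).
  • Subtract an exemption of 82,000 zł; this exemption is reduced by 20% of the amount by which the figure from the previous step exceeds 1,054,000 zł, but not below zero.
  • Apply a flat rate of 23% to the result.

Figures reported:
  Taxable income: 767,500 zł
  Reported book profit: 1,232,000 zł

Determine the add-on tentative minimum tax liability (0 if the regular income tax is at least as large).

Regular income tax:
  73,000 zł × 13% = 9,490 zł
  36,000 zł × 17% = 6,120 zł
  658,500 zł × 30% = 197,550 zł
  → 213,160 zł

Tentative minimum tax:
  Base (reported book profit): 1,232,000 zł
  Exemption: 82,000 zł − 20% × (1,232,000 zł − 1,054,000 zł) = 82,000 zł − 35,600 zł = 46,400 zł
  Base: 1,232,000 zł − 46,400 zł = 1,185,600 zł
  1,185,600 zł × 23% = 272,688 zł

Excess of tentative minimum tax over regular income tax: 272,688 zł − 213,160 zł = 59,528 zł.

59,528 zł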